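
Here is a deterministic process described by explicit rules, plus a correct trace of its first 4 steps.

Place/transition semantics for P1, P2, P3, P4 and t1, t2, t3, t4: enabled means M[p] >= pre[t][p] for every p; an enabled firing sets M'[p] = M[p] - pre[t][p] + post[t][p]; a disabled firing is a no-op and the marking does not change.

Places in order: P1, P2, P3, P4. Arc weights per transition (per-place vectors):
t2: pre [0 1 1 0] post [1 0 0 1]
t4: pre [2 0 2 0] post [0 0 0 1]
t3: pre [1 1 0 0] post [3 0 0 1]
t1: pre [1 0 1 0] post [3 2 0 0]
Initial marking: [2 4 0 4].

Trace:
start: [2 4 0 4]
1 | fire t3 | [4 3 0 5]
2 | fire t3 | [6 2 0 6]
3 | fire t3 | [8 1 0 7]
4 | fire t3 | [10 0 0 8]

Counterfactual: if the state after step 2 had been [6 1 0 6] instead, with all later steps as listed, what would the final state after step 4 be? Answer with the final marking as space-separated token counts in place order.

8 0 0 7

state after step 2 := [6 1 0 6]
3 | fire t3 | [8 0 0 7]
4 | fire t3 | [8 0 0 7]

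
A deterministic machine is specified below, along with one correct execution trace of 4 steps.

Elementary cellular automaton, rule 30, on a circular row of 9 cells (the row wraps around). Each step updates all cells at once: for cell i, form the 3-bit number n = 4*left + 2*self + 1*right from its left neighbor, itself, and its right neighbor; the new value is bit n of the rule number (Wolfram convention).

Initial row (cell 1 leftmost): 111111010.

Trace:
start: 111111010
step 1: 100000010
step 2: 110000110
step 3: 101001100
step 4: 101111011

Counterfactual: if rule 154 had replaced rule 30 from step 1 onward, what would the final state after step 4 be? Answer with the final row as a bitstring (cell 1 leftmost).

110101111

(re-executing steps 1..4 under rule 154; state before step 1: 111111010)
step 1: 111110000
step 2: 111101001
step 3: 111000111
step 4: 110101111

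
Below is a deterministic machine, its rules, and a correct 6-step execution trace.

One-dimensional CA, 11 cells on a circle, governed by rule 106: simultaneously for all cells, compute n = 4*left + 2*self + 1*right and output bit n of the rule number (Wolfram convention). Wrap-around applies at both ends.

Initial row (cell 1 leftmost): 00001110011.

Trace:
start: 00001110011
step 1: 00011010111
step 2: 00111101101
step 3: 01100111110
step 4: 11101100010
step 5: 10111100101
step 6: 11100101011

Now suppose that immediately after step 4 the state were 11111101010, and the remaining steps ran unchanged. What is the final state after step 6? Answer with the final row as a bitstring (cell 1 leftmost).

state after step 4 := 11111101010
step 5: 10000110101
step 6: 10001111011

10001111011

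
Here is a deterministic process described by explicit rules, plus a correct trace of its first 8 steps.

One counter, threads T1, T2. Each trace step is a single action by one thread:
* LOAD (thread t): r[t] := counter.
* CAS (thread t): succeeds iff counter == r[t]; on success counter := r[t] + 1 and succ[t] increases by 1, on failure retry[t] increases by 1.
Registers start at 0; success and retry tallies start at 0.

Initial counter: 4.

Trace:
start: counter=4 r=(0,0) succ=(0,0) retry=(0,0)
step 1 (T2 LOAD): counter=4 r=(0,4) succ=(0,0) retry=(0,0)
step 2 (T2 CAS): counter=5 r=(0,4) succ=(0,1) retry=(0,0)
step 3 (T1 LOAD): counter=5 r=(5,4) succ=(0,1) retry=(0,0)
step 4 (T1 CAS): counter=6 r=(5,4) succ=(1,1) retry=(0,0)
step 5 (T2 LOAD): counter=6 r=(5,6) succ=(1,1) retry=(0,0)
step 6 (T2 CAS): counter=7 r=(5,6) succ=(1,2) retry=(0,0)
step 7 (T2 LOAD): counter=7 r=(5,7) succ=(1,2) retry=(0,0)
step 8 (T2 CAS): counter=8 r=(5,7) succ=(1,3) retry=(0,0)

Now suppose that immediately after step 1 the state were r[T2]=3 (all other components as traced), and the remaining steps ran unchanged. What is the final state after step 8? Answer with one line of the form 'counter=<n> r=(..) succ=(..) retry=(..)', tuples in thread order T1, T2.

state after step 1 := counter=4 r=(0,3) succ=(0,0) retry=(0,0)
step 2 (T2 CAS): counter=4 r=(0,3) succ=(0,0) retry=(0,1)
step 3 (T1 LOAD): counter=4 r=(4,3) succ=(0,0) retry=(0,1)
step 4 (T1 CAS): counter=5 r=(4,3) succ=(1,0) retry=(0,1)
step 5 (T2 LOAD): counter=5 r=(4,5) succ=(1,0) retry=(0,1)
step 6 (T2 CAS): counter=6 r=(4,5) succ=(1,1) retry=(0,1)
step 7 (T2 LOAD): counter=6 r=(4,6) succ=(1,1) retry=(0,1)
step 8 (T2 CAS): counter=7 r=(4,6) succ=(1,2) retry=(0,1)

counter=7 r=(4,6) succ=(1,2) retry=(0,1)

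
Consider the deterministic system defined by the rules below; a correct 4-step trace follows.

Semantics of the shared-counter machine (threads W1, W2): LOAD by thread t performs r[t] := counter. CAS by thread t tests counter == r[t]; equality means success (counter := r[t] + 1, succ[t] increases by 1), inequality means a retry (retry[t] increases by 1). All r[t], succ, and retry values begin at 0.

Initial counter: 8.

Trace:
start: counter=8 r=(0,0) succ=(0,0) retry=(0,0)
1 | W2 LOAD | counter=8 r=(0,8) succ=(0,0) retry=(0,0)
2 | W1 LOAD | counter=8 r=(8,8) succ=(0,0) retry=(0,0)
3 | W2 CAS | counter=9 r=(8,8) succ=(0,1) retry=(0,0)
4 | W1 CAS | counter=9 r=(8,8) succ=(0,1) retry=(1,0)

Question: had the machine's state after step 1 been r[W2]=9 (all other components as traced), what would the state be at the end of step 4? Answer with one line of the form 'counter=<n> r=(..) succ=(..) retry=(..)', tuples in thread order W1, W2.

state after step 1 := counter=8 r=(0,9) succ=(0,0) retry=(0,0)
2 | W1 LOAD | counter=8 r=(8,9) succ=(0,0) retry=(0,0)
3 | W2 CAS | counter=8 r=(8,9) succ=(0,0) retry=(0,1)
4 | W1 CAS | counter=9 r=(8,9) succ=(1,0) retry=(0,1)

counter=9 r=(8,9) succ=(1,0) retry=(0,1)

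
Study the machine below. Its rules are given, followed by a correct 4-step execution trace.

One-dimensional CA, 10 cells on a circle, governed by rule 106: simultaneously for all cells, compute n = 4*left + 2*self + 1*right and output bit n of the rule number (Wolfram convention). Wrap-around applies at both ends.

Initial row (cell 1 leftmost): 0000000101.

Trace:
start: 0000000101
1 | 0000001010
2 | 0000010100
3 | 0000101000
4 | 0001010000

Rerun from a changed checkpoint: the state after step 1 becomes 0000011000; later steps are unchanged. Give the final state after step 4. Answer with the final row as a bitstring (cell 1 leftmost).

state after step 1 := 0000011000
2 | 0000111000
3 | 0001101000
4 | 0011110000

0011110000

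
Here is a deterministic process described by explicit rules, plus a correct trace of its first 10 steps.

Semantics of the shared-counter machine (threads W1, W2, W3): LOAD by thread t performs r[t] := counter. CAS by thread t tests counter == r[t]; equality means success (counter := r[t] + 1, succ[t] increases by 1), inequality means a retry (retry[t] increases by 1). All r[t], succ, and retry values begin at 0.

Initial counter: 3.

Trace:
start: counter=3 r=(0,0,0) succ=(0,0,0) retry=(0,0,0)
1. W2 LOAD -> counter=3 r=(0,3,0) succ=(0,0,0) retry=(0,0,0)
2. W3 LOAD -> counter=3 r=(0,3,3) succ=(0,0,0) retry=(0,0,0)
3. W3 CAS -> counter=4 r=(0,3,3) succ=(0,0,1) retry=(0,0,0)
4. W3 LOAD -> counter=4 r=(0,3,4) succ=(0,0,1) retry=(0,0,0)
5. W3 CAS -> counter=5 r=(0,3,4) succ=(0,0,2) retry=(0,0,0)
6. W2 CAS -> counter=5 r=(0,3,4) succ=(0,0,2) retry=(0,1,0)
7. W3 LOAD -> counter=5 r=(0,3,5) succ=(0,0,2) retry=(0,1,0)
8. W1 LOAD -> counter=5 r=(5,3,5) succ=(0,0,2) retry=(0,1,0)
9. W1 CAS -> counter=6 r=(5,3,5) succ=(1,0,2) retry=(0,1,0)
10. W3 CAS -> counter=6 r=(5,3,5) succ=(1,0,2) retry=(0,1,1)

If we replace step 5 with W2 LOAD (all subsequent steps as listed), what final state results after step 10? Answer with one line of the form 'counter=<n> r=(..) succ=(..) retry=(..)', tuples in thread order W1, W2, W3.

counter=6 r=(5,4,5) succ=(1,1,1) retry=(0,0,1)

(re-executing from step 5 with the substitution; state before step 5: counter=4 r=(0,3,4) succ=(0,0,1) retry=(0,0,0))
5. W2 LOAD -> counter=4 r=(0,4,4) succ=(0,0,1) retry=(0,0,0)
6. W2 CAS -> counter=5 r=(0,4,4) succ=(0,1,1) retry=(0,0,0)
7. W3 LOAD -> counter=5 r=(0,4,5) succ=(0,1,1) retry=(0,0,0)
8. W1 LOAD -> counter=5 r=(5,4,5) succ=(0,1,1) retry=(0,0,0)
9. W1 CAS -> counter=6 r=(5,4,5) succ=(1,1,1) retry=(0,0,0)
10. W3 CAS -> counter=6 r=(5,4,5) succ=(1,1,1) retry=(0,0,1)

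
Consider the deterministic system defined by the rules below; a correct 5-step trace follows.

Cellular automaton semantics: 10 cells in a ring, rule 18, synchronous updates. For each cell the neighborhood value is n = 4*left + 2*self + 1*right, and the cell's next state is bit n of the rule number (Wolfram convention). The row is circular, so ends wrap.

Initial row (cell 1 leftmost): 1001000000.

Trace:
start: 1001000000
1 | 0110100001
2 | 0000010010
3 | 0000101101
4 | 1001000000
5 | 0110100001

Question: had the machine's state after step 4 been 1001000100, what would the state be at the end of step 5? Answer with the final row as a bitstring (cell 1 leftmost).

0110101011

state after step 4 := 1001000100
5 | 0110101011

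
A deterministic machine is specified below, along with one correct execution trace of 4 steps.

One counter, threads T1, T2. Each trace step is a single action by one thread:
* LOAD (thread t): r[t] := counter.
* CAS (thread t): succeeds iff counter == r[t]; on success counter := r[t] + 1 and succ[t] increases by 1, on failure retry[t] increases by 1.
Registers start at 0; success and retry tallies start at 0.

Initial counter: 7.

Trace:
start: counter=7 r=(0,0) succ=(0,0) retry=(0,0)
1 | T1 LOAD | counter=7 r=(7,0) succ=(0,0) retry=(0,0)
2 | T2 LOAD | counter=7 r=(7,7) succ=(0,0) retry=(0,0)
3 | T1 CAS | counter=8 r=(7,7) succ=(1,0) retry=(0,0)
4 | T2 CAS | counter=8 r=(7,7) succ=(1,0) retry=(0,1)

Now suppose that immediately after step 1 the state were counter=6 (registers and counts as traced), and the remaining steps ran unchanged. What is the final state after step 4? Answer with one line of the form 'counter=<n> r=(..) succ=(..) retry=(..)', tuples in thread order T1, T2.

counter=7 r=(7,6) succ=(0,1) retry=(1,0)

state after step 1 := counter=6 r=(7,0) succ=(0,0) retry=(0,0)
2 | T2 LOAD | counter=6 r=(7,6) succ=(0,0) retry=(0,0)
3 | T1 CAS | counter=6 r=(7,6) succ=(0,0) retry=(1,0)
4 | T2 CAS | counter=7 r=(7,6) succ=(0,1) retry=(1,0)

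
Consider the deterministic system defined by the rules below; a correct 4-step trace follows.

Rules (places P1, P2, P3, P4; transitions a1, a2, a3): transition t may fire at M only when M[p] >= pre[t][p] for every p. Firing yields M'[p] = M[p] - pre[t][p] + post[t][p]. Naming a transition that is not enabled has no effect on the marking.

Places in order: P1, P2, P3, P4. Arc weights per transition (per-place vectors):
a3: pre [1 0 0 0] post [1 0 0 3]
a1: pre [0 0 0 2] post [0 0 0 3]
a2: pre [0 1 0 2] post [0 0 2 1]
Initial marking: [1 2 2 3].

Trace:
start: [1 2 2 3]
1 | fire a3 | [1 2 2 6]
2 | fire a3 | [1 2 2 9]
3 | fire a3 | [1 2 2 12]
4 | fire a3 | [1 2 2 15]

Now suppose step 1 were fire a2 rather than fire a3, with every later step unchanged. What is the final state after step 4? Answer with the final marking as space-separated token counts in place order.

1 1 4 11

(re-executing from step 1 with the substitution; state before step 1: [1 2 2 3])
1 | fire a2 | [1 1 4 2]
2 | fire a3 | [1 1 4 5]
3 | fire a3 | [1 1 4 8]
4 | fire a3 | [1 1 4 11]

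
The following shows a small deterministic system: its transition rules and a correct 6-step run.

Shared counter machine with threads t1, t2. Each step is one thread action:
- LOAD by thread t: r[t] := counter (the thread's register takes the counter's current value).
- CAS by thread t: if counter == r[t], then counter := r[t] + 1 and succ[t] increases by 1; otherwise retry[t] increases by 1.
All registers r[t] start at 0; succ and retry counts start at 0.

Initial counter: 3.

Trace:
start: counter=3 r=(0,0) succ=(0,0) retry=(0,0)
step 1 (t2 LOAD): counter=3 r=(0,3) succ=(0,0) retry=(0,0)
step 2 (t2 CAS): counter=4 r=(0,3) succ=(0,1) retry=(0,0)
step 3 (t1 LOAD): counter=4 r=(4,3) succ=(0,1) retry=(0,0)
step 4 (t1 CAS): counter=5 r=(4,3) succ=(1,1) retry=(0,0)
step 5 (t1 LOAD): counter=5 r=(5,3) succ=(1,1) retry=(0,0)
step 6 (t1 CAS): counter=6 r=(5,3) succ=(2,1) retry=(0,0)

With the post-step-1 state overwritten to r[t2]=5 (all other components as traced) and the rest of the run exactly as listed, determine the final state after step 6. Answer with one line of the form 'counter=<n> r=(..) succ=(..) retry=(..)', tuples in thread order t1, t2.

state after step 1 := counter=3 r=(0,5) succ=(0,0) retry=(0,0)
step 2 (t2 CAS): counter=3 r=(0,5) succ=(0,0) retry=(0,1)
step 3 (t1 LOAD): counter=3 r=(3,5) succ=(0,0) retry=(0,1)
step 4 (t1 CAS): counter=4 r=(3,5) succ=(1,0) retry=(0,1)
step 5 (t1 LOAD): counter=4 r=(4,5) succ=(1,0) retry=(0,1)
step 6 (t1 CAS): counter=5 r=(4,5) succ=(2,0) retry=(0,1)

counter=5 r=(4,5) succ=(2,0) retry=(0,1)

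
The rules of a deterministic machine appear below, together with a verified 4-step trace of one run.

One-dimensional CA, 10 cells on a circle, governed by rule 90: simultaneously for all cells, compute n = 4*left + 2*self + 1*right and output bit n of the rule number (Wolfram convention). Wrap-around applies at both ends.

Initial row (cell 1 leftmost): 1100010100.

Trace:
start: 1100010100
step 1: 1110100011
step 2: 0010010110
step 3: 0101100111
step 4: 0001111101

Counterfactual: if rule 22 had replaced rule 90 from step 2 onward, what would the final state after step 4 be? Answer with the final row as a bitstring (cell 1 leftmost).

(re-executing steps 2..4 under rule 22; state before step 2: 1110100011)
step 2: 0000110100
step 3: 0001000110
step 4: 0011101001

0011101001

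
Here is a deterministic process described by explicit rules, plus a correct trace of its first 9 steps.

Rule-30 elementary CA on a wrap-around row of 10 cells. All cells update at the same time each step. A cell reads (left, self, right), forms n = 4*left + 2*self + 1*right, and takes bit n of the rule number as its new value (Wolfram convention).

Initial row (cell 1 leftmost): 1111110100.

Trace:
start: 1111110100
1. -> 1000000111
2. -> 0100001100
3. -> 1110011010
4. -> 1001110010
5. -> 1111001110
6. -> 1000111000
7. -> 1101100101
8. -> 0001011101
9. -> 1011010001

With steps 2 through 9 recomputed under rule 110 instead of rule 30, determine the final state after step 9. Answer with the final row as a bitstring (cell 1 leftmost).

(re-executing steps 2..9 under rule 110; state before step 2: 1000000111)
2. -> 1000001100
3. -> 1000011101
4. -> 1000110111
5. -> 1001111100
6. -> 1011000101
7. -> 1111001111
8. -> 0001011000
9. -> 0011111000

0011111000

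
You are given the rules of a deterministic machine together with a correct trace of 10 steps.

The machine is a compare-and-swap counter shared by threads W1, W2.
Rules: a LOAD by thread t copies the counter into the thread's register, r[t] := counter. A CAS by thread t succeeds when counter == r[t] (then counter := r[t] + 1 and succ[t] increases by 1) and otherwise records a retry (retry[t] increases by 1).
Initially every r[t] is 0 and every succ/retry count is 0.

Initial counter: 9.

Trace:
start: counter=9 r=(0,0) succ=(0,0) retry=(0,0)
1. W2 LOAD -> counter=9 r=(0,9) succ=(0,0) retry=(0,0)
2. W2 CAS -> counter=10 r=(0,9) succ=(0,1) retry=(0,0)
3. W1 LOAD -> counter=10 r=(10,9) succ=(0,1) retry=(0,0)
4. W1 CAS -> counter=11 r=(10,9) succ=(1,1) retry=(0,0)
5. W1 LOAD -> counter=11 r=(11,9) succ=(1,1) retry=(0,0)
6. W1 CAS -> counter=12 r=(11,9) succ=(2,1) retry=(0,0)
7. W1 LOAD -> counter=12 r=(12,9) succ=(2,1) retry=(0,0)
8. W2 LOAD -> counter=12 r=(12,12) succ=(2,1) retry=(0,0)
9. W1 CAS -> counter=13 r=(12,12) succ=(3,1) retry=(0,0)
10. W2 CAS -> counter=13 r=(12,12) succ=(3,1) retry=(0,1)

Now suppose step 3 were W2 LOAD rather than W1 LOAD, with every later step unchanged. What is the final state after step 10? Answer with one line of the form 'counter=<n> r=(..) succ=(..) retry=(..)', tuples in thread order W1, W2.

counter=12 r=(11,11) succ=(2,1) retry=(1,1)

(re-executing from step 3 with the substitution; state before step 3: counter=10 r=(0,9) succ=(0,1) retry=(0,0))
3. W2 LOAD -> counter=10 r=(0,10) succ=(0,1) retry=(0,0)
4. W1 CAS -> counter=10 r=(0,10) succ=(0,1) retry=(1,0)
5. W1 LOAD -> counter=10 r=(10,10) succ=(0,1) retry=(1,0)
6. W1 CAS -> counter=11 r=(10,10) succ=(1,1) retry=(1,0)
7. W1 LOAD -> counter=11 r=(11,10) succ=(1,1) retry=(1,0)
8. W2 LOAD -> counter=11 r=(11,11) succ=(1,1) retry=(1,0)
9. W1 CAS -> counter=12 r=(11,11) succ=(2,1) retry=(1,0)
10. W2 CAS -> counter=12 r=(11,11) succ=(2,1) retry=(1,1)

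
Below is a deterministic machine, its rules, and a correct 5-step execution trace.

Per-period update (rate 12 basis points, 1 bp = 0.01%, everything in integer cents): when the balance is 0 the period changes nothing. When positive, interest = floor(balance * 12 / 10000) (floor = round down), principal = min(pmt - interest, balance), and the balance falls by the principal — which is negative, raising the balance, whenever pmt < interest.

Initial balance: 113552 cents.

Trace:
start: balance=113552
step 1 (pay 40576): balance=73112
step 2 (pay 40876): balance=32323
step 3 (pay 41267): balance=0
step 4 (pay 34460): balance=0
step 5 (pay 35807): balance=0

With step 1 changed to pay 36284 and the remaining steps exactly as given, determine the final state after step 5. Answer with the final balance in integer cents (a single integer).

(re-executing from step 1 with the substitution; state before step 1: balance=113552)
step 1 (pay 36284): balance=77404
step 2 (pay 40876): balance=36620
step 3 (pay 41267): balance=0
step 4 (pay 34460): balance=0
step 5 (pay 35807): balance=0

0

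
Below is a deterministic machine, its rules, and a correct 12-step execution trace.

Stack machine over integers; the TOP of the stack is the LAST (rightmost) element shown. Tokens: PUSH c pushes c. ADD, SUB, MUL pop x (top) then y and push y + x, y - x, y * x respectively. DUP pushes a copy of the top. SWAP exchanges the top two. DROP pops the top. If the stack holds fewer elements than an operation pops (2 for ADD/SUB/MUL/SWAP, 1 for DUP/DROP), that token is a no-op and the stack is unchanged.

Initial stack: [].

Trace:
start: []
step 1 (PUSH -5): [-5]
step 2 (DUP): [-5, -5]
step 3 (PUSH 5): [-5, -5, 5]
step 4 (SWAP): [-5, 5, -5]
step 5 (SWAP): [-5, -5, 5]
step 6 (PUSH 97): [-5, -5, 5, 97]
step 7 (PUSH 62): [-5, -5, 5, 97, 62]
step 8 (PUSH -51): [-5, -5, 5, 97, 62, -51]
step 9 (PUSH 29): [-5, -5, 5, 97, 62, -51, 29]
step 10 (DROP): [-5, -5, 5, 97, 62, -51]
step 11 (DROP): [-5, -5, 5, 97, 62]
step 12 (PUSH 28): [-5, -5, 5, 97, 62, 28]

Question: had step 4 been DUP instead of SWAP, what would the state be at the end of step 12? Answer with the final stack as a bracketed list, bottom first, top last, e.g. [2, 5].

(re-executing from step 4 with the substitution; state before step 4: [-5, -5, 5])
step 4 (DUP): [-5, -5, 5, 5]
step 5 (SWAP): [-5, -5, 5, 5]
step 6 (PUSH 97): [-5, -5, 5, 5, 97]
step 7 (PUSH 62): [-5, -5, 5, 5, 97, 62]
step 8 (PUSH -51): [-5, -5, 5, 5, 97, 62, -51]
step 9 (PUSH 29): [-5, -5, 5, 5, 97, 62, -51, 29]
step 10 (DROP): [-5, -5, 5, 5, 97, 62, -51]
step 11 (DROP): [-5, -5, 5, 5, 97, 62]
step 12 (PUSH 28): [-5, -5, 5, 5, 97, 62, 28]

[-5, -5, 5, 5, 97, 62, 28]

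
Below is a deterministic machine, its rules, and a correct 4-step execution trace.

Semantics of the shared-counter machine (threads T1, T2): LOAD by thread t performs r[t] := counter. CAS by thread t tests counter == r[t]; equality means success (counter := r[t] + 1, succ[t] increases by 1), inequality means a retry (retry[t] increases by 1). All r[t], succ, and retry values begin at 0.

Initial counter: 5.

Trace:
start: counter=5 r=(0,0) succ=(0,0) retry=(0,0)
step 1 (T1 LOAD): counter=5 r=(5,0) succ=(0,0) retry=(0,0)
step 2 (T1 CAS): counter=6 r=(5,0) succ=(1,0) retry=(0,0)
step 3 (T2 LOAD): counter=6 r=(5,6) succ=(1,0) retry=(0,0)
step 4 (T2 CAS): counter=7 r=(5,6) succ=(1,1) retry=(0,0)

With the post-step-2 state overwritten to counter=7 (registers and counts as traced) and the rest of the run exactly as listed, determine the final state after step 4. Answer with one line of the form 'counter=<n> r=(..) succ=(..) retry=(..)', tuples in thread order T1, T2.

counter=8 r=(5,7) succ=(1,1) retry=(0,0)

state after step 2 := counter=7 r=(5,0) succ=(1,0) retry=(0,0)
step 3 (T2 LOAD): counter=7 r=(5,7) succ=(1,0) retry=(0,0)
step 4 (T2 CAS): counter=8 r=(5,7) succ=(1,1) retry=(0,0)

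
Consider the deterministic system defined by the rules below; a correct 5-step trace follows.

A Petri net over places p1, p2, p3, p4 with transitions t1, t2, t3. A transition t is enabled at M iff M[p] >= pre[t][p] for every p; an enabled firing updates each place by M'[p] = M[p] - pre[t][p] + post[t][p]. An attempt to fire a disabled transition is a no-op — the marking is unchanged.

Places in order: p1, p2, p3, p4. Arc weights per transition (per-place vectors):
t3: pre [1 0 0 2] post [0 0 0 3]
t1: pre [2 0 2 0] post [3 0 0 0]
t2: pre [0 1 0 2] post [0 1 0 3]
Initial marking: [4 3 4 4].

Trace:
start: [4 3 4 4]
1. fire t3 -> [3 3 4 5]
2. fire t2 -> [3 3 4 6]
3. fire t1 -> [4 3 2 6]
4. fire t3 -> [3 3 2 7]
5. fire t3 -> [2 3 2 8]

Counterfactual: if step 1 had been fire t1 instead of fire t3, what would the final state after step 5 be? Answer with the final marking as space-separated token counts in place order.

4 3 0 7

(re-executing from step 1 with the substitution; state before step 1: [4 3 4 4])
1. fire t1 -> [5 3 2 4]
2. fire t2 -> [5 3 2 5]
3. fire t1 -> [6 3 0 5]
4. fire t3 -> [5 3 0 6]
5. fire t3 -> [4 3 0 7]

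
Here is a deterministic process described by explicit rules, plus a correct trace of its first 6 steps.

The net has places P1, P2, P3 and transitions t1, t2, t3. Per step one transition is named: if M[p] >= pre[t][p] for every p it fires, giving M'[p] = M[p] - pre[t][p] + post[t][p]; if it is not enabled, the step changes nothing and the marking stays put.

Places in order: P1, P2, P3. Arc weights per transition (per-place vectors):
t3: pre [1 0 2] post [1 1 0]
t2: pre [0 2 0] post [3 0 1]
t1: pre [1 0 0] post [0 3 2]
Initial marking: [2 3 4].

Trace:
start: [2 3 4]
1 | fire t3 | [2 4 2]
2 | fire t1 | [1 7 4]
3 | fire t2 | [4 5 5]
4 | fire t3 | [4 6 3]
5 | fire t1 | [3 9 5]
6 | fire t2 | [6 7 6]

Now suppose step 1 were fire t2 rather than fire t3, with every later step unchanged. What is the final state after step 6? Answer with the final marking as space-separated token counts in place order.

(re-executing from step 1 with the substitution; state before step 1: [2 3 4])
1 | fire t2 | [5 1 5]
2 | fire t1 | [4 4 7]
3 | fire t2 | [7 2 8]
4 | fire t3 | [7 3 6]
5 | fire t1 | [6 6 8]
6 | fire t2 | [9 4 9]

9 4 9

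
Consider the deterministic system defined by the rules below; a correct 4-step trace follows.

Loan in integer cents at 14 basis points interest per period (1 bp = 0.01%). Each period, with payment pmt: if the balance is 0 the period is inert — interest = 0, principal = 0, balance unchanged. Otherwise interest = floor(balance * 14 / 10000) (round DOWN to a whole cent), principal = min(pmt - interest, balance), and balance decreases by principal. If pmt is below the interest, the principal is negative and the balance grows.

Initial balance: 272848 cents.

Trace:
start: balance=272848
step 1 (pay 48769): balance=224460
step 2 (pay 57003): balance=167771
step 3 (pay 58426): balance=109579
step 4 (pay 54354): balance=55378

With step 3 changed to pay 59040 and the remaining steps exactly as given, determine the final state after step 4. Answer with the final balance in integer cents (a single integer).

54763

(re-executing from step 3 with the substitution; state before step 3: balance=167771)
step 3 (pay 59040): balance=108965
step 4 (pay 54354): balance=54763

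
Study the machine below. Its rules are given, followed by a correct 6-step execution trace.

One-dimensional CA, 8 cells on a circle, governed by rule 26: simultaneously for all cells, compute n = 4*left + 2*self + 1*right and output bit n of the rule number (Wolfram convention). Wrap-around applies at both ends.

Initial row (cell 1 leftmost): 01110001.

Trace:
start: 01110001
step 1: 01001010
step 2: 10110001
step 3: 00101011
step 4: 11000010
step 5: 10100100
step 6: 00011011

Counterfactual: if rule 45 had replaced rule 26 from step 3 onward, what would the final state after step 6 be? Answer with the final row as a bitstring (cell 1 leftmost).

(re-executing steps 3..6 under rule 45; state before step 3: 10110001)
step 3: 01100101
step 4: 11000111
step 5: 00010100
step 6: 11011101

11011101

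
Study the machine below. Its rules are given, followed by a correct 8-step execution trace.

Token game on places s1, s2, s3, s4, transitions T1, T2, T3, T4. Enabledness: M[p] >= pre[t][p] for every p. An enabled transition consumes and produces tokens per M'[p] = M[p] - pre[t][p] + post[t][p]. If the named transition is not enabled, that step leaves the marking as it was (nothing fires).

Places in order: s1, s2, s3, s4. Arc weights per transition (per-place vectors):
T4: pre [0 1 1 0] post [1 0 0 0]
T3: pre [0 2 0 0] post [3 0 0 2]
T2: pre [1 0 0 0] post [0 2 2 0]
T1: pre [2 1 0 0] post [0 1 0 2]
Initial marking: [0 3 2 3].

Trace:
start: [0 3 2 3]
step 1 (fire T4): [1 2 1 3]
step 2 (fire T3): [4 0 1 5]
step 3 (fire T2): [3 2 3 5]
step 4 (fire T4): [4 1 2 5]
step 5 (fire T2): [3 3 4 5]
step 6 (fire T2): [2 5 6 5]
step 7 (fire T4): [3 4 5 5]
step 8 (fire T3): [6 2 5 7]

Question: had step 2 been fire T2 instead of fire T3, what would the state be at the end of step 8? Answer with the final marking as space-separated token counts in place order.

4 2 3 5

(re-executing from step 2 with the substitution; state before step 2: [1 2 1 3])
step 2 (fire T2): [0 4 3 3]
step 3 (fire T2): [0 4 3 3]
step 4 (fire T4): [1 3 2 3]
step 5 (fire T2): [0 5 4 3]
step 6 (fire T2): [0 5 4 3]
step 7 (fire T4): [1 4 3 3]
step 8 (fire T3): [4 2 3 5]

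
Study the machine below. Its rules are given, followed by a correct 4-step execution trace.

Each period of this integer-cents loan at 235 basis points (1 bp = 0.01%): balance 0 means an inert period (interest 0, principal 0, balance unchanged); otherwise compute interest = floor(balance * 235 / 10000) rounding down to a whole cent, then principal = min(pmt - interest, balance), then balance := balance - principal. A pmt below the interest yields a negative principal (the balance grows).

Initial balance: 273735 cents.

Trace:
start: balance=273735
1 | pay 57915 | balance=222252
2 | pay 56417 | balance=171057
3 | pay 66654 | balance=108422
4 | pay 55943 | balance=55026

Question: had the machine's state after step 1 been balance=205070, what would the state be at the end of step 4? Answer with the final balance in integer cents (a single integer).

36605

state after step 1 := balance=205070
2 | pay 56417 | balance=153472
3 | pay 66654 | balance=90424
4 | pay 55943 | balance=36605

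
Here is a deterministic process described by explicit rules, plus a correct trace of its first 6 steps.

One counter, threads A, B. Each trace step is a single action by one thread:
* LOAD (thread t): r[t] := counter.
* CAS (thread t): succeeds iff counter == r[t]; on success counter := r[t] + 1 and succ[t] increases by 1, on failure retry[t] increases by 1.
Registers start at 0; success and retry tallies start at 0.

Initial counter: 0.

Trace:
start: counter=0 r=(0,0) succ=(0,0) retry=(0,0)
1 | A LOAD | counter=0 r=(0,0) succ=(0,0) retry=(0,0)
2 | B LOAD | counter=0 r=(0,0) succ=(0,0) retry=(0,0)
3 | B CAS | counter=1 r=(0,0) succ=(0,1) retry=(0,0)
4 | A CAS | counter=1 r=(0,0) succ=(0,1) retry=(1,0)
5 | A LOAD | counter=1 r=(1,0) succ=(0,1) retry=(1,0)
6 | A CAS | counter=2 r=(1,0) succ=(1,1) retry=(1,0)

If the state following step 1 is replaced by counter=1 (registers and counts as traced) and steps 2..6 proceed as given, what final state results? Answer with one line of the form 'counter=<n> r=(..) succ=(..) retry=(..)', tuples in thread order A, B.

counter=3 r=(2,1) succ=(1,1) retry=(1,0)

state after step 1 := counter=1 r=(0,0) succ=(0,0) retry=(0,0)
2 | B LOAD | counter=1 r=(0,1) succ=(0,0) retry=(0,0)
3 | B CAS | counter=2 r=(0,1) succ=(0,1) retry=(0,0)
4 | A CAS | counter=2 r=(0,1) succ=(0,1) retry=(1,0)
5 | A LOAD | counter=2 r=(2,1) succ=(0,1) retry=(1,0)
6 | A CAS | counter=3 r=(2,1) succ=(1,1) retry=(1,0)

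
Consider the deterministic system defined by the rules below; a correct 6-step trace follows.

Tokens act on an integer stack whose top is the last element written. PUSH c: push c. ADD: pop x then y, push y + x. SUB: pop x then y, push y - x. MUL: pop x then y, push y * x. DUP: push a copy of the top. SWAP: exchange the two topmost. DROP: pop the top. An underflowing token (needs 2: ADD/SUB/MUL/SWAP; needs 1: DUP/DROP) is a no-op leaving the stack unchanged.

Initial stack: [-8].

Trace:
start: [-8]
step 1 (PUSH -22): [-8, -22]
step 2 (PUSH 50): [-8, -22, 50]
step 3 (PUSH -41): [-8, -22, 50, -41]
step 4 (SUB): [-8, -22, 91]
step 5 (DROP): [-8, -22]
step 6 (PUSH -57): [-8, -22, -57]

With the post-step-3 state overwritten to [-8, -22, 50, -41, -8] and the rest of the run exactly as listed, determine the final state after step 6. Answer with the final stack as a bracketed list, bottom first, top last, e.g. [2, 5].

state after step 3 := [-8, -22, 50, -41, -8]
step 4 (SUB): [-8, -22, 50, -33]
step 5 (DROP): [-8, -22, 50]
step 6 (PUSH -57): [-8, -22, 50, -57]

[-8, -22, 50, -57]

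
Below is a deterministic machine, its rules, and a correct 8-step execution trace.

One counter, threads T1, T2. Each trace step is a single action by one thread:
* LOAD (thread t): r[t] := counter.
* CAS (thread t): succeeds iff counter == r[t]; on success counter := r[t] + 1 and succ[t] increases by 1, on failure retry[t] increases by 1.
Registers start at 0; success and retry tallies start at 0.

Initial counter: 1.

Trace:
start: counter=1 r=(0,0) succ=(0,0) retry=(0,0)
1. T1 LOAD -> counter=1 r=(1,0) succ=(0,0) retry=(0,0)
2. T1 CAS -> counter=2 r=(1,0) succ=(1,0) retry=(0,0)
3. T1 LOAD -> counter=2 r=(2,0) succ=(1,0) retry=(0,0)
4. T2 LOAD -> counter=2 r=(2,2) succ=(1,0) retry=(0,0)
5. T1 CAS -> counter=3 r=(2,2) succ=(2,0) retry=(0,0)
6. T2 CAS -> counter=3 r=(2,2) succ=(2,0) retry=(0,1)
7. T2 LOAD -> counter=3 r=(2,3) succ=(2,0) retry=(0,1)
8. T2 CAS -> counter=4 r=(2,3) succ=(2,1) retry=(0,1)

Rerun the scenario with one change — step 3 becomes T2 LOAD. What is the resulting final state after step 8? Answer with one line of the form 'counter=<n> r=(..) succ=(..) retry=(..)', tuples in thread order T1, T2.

counter=4 r=(1,3) succ=(1,2) retry=(1,0)

(re-executing from step 3 with the substitution; state before step 3: counter=2 r=(1,0) succ=(1,0) retry=(0,0))
3. T2 LOAD -> counter=2 r=(1,2) succ=(1,0) retry=(0,0)
4. T2 LOAD -> counter=2 r=(1,2) succ=(1,0) retry=(0,0)
5. T1 CAS -> counter=2 r=(1,2) succ=(1,0) retry=(1,0)
6. T2 CAS -> counter=3 r=(1,2) succ=(1,1) retry=(1,0)
7. T2 LOAD -> counter=3 r=(1,3) succ=(1,1) retry=(1,0)
8. T2 CAS -> counter=4 r=(1,3) succ=(1,2) retry=(1,0)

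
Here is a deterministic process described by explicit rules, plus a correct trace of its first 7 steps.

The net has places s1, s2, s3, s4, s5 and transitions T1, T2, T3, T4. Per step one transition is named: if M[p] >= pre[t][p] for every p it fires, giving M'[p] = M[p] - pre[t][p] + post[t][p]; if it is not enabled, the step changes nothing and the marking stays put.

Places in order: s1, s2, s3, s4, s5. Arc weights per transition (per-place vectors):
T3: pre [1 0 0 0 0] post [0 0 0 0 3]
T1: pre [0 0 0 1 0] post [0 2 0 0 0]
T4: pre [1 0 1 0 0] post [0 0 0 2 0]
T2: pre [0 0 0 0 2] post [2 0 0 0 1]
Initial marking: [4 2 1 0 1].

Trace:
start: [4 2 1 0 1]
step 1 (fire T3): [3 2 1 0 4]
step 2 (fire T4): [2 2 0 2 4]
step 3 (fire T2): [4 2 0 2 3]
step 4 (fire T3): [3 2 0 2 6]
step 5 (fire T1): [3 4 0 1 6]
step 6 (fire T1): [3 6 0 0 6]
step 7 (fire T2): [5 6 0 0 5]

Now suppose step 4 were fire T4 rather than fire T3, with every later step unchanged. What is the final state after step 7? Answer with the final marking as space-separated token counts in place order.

(re-executing from step 4 with the substitution; state before step 4: [4 2 0 2 3])
step 4 (fire T4): [4 2 0 2 3]
step 5 (fire T1): [4 4 0 1 3]
step 6 (fire T1): [4 6 0 0 3]
step 7 (fire T2): [6 6 0 0 2]

6 6 0 0 2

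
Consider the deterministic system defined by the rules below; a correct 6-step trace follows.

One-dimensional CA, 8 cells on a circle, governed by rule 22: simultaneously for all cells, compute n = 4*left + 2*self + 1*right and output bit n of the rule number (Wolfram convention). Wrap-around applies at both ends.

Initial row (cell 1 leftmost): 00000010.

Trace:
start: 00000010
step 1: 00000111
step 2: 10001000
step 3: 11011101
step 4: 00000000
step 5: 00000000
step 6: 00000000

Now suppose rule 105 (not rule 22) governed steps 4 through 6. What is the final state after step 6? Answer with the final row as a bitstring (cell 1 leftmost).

01110111

(re-executing steps 4..6 under rule 105; state before step 4: 11011101)
step 4: 01110111
step 5: 11011101
step 6: 01110111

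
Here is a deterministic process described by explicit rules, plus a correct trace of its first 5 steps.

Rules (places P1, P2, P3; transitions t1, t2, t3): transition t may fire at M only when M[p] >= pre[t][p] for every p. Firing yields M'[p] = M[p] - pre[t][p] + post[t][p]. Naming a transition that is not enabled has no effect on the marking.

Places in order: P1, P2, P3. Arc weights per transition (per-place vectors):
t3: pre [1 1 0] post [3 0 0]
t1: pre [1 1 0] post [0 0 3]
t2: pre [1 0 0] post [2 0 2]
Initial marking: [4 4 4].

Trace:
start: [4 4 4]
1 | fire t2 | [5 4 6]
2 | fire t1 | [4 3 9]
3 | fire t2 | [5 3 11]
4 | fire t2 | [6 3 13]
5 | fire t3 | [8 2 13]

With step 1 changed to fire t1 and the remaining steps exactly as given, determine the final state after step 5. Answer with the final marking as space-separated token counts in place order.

(re-executing from step 1 with the substitution; state before step 1: [4 4 4])
1 | fire t1 | [3 3 7]
2 | fire t1 | [2 2 10]
3 | fire t2 | [3 2 12]
4 | fire t2 | [4 2 14]
5 | fire t3 | [6 1 14]

6 1 14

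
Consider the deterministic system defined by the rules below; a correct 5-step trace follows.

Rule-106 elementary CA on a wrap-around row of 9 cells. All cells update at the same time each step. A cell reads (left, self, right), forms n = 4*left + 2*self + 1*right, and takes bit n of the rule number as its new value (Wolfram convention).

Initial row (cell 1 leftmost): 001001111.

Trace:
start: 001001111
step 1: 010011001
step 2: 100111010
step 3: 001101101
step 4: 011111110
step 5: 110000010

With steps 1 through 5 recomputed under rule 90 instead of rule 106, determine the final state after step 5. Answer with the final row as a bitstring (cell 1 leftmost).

010100110

(re-executing steps 1..5 under rule 90; state before step 1: 001001111)
step 1: 110111001
step 2: 010101111
step 3: 000001001
step 4: 100010110
step 5: 010100110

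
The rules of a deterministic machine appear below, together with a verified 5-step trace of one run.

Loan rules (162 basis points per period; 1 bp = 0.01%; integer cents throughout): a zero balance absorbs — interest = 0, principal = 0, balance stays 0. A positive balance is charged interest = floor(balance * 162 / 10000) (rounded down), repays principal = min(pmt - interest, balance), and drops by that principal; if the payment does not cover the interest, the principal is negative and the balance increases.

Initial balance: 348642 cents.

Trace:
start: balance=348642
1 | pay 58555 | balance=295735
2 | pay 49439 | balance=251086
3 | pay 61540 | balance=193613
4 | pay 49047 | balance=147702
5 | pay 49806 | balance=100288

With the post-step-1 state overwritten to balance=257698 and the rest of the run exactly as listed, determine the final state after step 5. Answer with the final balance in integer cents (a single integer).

state after step 1 := balance=257698
2 | pay 49439 | balance=212433
3 | pay 61540 | balance=154334
4 | pay 49047 | balance=107787
5 | pay 49806 | balance=59727

59727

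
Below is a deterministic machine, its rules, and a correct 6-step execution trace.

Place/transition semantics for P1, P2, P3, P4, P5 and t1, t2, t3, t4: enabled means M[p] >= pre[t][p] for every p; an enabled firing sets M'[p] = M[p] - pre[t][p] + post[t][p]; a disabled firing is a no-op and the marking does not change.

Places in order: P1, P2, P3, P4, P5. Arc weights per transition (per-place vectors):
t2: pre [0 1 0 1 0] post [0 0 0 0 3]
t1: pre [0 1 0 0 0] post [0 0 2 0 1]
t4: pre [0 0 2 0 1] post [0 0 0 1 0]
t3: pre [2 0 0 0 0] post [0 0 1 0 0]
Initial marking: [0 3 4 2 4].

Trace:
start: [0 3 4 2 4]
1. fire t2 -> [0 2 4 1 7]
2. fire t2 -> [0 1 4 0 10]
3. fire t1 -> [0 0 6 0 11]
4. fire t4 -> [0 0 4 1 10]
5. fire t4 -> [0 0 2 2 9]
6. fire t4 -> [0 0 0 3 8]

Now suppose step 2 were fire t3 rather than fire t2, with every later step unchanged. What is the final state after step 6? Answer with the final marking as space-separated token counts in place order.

0 1 0 4 5

(re-executing from step 2 with the substitution; state before step 2: [0 2 4 1 7])
2. fire t3 -> [0 2 4 1 7]
3. fire t1 -> [0 1 6 1 8]
4. fire t4 -> [0 1 4 2 7]
5. fire t4 -> [0 1 2 3 6]
6. fire t4 -> [0 1 0 4 5]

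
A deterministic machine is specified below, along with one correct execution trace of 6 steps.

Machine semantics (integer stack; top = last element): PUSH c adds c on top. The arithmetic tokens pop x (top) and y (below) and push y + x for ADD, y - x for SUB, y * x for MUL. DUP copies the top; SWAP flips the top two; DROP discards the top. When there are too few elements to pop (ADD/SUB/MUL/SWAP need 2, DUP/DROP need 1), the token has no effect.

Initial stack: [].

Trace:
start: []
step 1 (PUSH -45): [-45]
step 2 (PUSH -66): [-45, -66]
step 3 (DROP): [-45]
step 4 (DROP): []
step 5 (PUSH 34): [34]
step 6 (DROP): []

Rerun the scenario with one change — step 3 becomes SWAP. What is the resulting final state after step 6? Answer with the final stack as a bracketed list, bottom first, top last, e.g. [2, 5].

(re-executing from step 3 with the substitution; state before step 3: [-45, -66])
step 3 (SWAP): [-66, -45]
step 4 (DROP): [-66]
step 5 (PUSH 34): [-66, 34]
step 6 (DROP): [-66]

[-66]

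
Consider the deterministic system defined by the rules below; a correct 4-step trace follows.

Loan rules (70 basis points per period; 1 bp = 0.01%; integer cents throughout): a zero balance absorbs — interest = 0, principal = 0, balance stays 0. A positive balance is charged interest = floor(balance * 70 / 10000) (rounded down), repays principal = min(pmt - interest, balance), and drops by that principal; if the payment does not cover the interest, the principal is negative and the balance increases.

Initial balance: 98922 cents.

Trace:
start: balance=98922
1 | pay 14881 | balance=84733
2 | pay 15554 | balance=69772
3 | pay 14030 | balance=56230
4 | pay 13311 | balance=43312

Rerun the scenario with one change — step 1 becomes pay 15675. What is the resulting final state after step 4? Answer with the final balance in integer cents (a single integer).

42500

(re-executing from step 1 with the substitution; state before step 1: balance=98922)
1 | pay 15675 | balance=83939
2 | pay 15554 | balance=68972
3 | pay 14030 | balance=55424
4 | pay 13311 | balance=42500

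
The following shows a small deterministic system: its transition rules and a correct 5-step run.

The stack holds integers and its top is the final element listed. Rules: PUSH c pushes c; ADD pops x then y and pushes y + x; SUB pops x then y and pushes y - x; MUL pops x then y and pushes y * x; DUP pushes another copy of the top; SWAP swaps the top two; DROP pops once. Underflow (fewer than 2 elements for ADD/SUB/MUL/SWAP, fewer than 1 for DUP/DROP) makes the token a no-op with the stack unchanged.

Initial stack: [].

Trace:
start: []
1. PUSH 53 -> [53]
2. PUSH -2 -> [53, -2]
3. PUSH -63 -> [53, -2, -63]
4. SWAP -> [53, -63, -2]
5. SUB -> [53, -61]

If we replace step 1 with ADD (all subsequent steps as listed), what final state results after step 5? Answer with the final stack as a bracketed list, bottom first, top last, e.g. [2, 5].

(re-executing from step 1 with the substitution; state before step 1: [])
1. ADD -> []
2. PUSH -2 -> [-2]
3. PUSH -63 -> [-2, -63]
4. SWAP -> [-63, -2]
5. SUB -> [-61]

[-61]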